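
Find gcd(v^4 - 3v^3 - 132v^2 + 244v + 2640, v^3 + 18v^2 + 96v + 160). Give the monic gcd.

By polynomial division,
  v^4 - 3v^3 - 132v^2 + 244v + 2640 = (v - 21)(v^3 + 18v^2 + 96v + 160) + (150v^2 + 2100v + 6000)
  v^3 + 18v^2 + 96v + 160 = ((1/150)v + 2/75)(150v^2 + 2100v + 6000) + (0)
Last nonzero remainder: 150v^2 + 2100v + 6000. Dividing through by 150 gives the monic gcd v^2 + 14v + 40.

v^2 + 14v + 40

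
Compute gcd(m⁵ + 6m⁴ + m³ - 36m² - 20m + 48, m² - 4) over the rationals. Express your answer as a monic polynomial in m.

m² - 4

Apply the Euclidean algorithm:
  m⁵ + 6m⁴ + m³ - 36m² - 20m + 48 = (m³ + 6m² + 5m - 12)(m² - 4) + (0)
The last nonzero remainder m² - 4 is already monic.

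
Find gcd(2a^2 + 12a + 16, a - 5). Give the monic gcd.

Euclidean algorithm in ℚ[a]:
  2a^2 + 12a + 16 = (2a + 22)(a - 5) + (126)
  a - 5 = ((1/126)a - 5/126)(126) + (0)
The last nonzero remainder is the constant 126, so the polynomials are coprime and gcd = 1.

1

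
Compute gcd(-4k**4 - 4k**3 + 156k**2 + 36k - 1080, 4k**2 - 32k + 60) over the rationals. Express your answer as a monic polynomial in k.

k**2 - 8k + 15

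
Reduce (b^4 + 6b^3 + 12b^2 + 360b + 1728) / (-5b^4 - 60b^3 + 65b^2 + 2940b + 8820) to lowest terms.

By polynomial division,
  b^4 + 6b^3 + 12b^2 + 360b + 1728 = (-1/5)(-5b^4 - 60b^3 + 65b^2 + 2940b + 8820) + (-6b^3 + 25b^2 + 948b + 3492)
  -5b^4 - 60b^3 + 65b^2 + 2940b + 8820 = ((5/6)b + 485/36)(-6b^3 + 25b^2 + 948b + 3492) + (-(38225/36)b^2 - (38225/3)b - 38225)
  -6b^3 + 25b^2 + 948b + 3492 = ((216/38225)b - 3492/38225)(-(38225/36)b^2 - (38225/3)b - 38225) + (0)
Last nonzero remainder: -(38225/36)b^2 - (38225/3)b - 38225. Dividing through by -38225/36 gives the monic gcd b^2 + 12b + 36.
Cancel b^2 + 12b + 36 from numerator and denominator to get the reduced form.

(-b^2 + 6b - 48)/(5b^2 - 245)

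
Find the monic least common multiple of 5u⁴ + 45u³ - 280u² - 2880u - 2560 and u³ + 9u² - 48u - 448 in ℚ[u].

u⁵ + 2u⁴ - 119u³ - 184u² + 3520u + 3584

Euclidean algorithm in ℚ[u]:
  5u⁴ + 45u³ - 280u² - 2880u - 2560 = (5u)(u³ + 9u² - 48u - 448) + (-40u² - 640u - 2560)
  u³ + 9u² - 48u - 448 = (-(1/40)u + 7/40)(-40u² - 640u - 2560) + (0)
Last nonzero remainder: -40u² - 640u - 2560. Dividing through by -40 gives the monic gcd u² + 16u + 64.
Then lcm(f, g) = f·g / gcd(f, g); expanding and making the result monic gives the answer.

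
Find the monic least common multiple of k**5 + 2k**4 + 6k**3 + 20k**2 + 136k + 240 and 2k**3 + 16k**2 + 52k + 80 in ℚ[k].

Repeated division with remainder:
  k**5 + 2k**4 + 6k**3 + 20k**2 + 136k + 240 = ((1/2)k**2 - 3k + 14)(2k**3 + 16k**2 + 52k + 80) + (-88k**2 - 352k - 880)
  2k**3 + 16k**2 + 52k + 80 = (-(1/44)k - 1/11)(-88k**2 - 352k - 880) + (0)
Last nonzero remainder: -88k**2 - 352k - 880. Dividing through by -88 gives the monic gcd k**2 + 4k + 10.
Then lcm(f, g) = f·g / gcd(f, g); expanding and making the result monic gives the answer.

k**6 + 6k**5 + 14k**4 + 44k**3 + 216k**2 + 784k + 960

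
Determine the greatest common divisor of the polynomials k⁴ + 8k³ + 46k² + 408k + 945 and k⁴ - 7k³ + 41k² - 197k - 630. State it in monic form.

k² - 2k + 45

Repeated division with remainder:
  k⁴ + 8k³ + 46k² + 408k + 945 = (k⁴ - 7k³ + 41k² - 197k - 630) + (15k³ + 5k² + 605k + 1575)
  k⁴ - 7k³ + 41k² - 197k - 630 = ((1/15)k - 22/45)(15k³ + 5k² + 605k + 1575) + ((28/9)k² - (56/9)k + 140)
  15k³ + 5k² + 605k + 1575 = ((135/28)k + 45/4)((28/9)k² - (56/9)k + 140) + (0)
Last nonzero remainder: (28/9)k² - (56/9)k + 140. Dividing through by 28/9 gives the monic gcd k² - 2k + 45.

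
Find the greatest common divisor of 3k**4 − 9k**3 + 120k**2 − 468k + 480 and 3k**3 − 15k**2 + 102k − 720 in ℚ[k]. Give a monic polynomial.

By polynomial division,
  3k**4 − 9k**3 + 120k**2 − 468k + 480 = (k + 2)(3k**3 − 15k**2 + 102k − 720) + (48k**2 + 48k + 1920)
  3k**3 − 15k**2 + 102k − 720 = ((1/16)k − 3/8)(48k**2 + 48k + 1920) + (0)
Last nonzero remainder: 48k**2 + 48k + 1920. Dividing through by 48 gives the monic gcd k**2 + k + 40.

k**2 + k + 40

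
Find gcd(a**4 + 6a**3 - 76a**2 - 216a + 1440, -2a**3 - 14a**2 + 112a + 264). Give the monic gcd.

By polynomial division,
  a**4 + 6a**3 - 76a**2 - 216a + 1440 = (-(1/2)a + 1/2)(-2a**3 - 14a**2 + 112a + 264) + (-13a**2 - 140a + 1308)
  -2a**3 - 14a**2 + 112a + 264 = ((2/13)a - 98/169)(-13a**2 - 140a + 1308) + (-(28800/169)a + 172800/169)
  -13a**2 - 140a + 1308 = ((2197/28800)a + 18421/14400)(-(28800/169)a + 172800/169) + (0)
Last nonzero remainder: -(28800/169)a + 172800/169. Dividing through by -28800/169 gives the monic gcd a - 6.

a - 6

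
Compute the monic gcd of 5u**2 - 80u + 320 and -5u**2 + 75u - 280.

By polynomial division,
  5u**2 - 80u + 320 = (-1)(-5u**2 + 75u - 280) + (-5u + 40)
  -5u**2 + 75u - 280 = (u - 7)(-5u + 40) + (0)
Last nonzero remainder: -5u + 40. Dividing through by -5 gives the monic gcd u - 8.

u - 8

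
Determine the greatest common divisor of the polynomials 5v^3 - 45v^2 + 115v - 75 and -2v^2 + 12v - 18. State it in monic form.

Repeated division with remainder:
  5v^3 - 45v^2 + 115v - 75 = (-(5/2)v + 15/2)(-2v^2 + 12v - 18) + (-20v + 60)
  -2v^2 + 12v - 18 = ((1/10)v - 3/10)(-20v + 60) + (0)
Last nonzero remainder: -20v + 60. Dividing through by -20 gives the monic gcd v - 3.

v - 3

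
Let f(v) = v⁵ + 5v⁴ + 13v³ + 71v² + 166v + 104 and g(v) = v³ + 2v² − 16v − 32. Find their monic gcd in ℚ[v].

Euclidean algorithm in ℚ[v]:
  v⁵ + 5v⁴ + 13v³ + 71v² + 166v + 104 = (v² + 3v + 23)(v³ + 2v² − 16v − 32) + (105v² + 630v + 840)
  v³ + 2v² − 16v − 32 = ((1/105)v − 4/105)(105v² + 630v + 840) + (0)
Last nonzero remainder: 105v² + 630v + 840. Dividing through by 105 gives the monic gcd v² + 6v + 8.

v² + 6v + 8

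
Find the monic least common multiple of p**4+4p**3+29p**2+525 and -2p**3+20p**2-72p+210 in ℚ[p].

p**5-3p**4+p**3-203p**2+525p-3675

Repeated division with remainder:
  p**4+4p**3+29p**2+525 = (-(1/2)p-7)(-2p**3+20p**2-72p+210) + (133p**2-399p+1995)
  -2p**3+20p**2-72p+210 = (-(2/133)p+2/19)(133p**2-399p+1995) + (0)
Last nonzero remainder: 133p**2-399p+1995. Dividing through by 133 gives the monic gcd p**2-3p+15.
Then lcm(f, g) = f·g / gcd(f, g); expanding and making the result monic gives the answer.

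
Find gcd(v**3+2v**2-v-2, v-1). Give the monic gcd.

v-1

Euclidean algorithm in ℚ[v]:
  v**3+2v**2-v-2 = (v**2+3v+2)(v-1) + (0)
The last nonzero remainder v-1 is already monic.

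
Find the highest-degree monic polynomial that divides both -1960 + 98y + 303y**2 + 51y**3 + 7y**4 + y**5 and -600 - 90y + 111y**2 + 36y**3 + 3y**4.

By polynomial division,
  y**5 + 7y**4 + 51y**3 + 303y**2 + 98y - 1960 = ((1/3)y - 5/3)(3y**4 + 36y**3 + 111y**2 - 90y - 600) + (74y**3 + 518y**2 + 148y - 2960)
  3y**4 + 36y**3 + 111y**2 - 90y - 600 = ((3/74)y + 15/74)(74y**3 + 518y**2 + 148y - 2960) + (0)
Last nonzero remainder: 74y**3 + 518y**2 + 148y - 2960. Dividing through by 74 gives the monic gcd y**3 + 7y**2 + 2y - 40.

-40 + 2y + 7y**2 + y**3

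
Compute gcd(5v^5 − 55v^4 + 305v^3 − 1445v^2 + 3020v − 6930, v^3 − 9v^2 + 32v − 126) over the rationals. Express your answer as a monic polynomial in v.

By polynomial division,
  5v^5 − 55v^4 + 305v^3 − 1445v^2 + 3020v − 6930 = (5v^2 − 10v + 55)(v^3 − 9v^2 + 32v − 126) + (0)
The last nonzero remainder v^3 − 9v^2 + 32v − 126 is already monic.

v^3 − 9v^2 + 32v − 126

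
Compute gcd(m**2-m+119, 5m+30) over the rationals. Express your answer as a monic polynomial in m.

1

Repeated division with remainder:
  m**2-m+119 = ((1/5)m-7/5)(5m+30) + (161)
  5m+30 = ((5/161)m+30/161)(161) + (0)
The last nonzero remainder is the constant 161, so the polynomials are coprime and gcd = 1.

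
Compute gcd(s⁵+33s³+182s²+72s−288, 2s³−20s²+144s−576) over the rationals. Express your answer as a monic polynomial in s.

s²−4s+48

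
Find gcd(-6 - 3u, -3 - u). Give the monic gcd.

By polynomial division,
  -3u - 6 = (3)(-u - 3) + (3)
  -u - 3 = (-(1/3)u - 1)(3) + (0)
The last nonzero remainder is the constant 3, so the polynomials are coprime and gcd = 1.

1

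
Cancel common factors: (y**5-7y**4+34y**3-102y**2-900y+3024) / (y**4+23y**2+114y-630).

(y**2-2y-24)/(y+5)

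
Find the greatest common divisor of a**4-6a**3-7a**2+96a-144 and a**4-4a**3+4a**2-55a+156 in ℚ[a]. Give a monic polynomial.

a**2-7a+12

Repeated division with remainder:
  a**4-6a**3-7a**2+96a-144 = (a**4-4a**3+4a**2-55a+156) + (-2a**3-11a**2+151a-300)
  a**4-4a**3+4a**2-55a+156 = (-(1/2)a+19/4)(-2a**3-11a**2+151a-300) + ((527/4)a**2-(3689/4)a+1581)
  -2a**3-11a**2+151a-300 = (-(8/527)a-100/527)((527/4)a**2-(3689/4)a+1581) + (0)
Last nonzero remainder: (527/4)a**2-(3689/4)a+1581. Dividing through by 527/4 gives the monic gcd a**2-7a+12.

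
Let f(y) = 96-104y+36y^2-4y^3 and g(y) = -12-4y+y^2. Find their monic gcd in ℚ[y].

Apply the Euclidean algorithm:
  -4y^3+36y^2-104y+96 = (-4y+20)(y^2-4y-12) + (-72y+336)
  y^2-4y-12 = (-(1/72)y-1/108)(-72y+336) + (-80/9)
  -72y+336 = ((81/10)y-189/5)(-80/9) + (0)
The last nonzero remainder is the constant -80/9, so the polynomials are coprime and gcd = 1.

1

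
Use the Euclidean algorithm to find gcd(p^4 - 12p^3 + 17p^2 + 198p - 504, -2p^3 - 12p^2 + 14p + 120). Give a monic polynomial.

p^2 + p - 12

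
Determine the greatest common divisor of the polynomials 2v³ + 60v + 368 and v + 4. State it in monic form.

v + 4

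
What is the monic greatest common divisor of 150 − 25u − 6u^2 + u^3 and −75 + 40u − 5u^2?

−5 + u

Repeated division with remainder:
  u^3 − 6u^2 − 25u + 150 = (−(1/5)u − 2/5)(−5u^2 + 40u − 75) + (−24u + 120)
  −5u^2 + 40u − 75 = ((5/24)u − 5/8)(−24u + 120) + (0)
Last nonzero remainder: −24u + 120. Dividing through by −24 gives the monic gcd u − 5.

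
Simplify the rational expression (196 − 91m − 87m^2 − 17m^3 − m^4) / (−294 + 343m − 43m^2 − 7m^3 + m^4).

(−28 − 11m − m^2)/(42 − 13m + m^2)

By polynomial division,
  −m^4 − 17m^3 − 87m^2 − 91m + 196 = (−1)(m^4 − 7m^3 − 43m^2 + 343m − 294) + (−24m^3 − 130m^2 + 252m − 98)
  m^4 − 7m^3 − 43m^2 + 343m − 294 = (−(1/24)m + 149/288)(−24m^3 − 130m^2 + 252m − 98) + ((5005/144)m^2 + (5005/24)m − 35035/144)
  −24m^3 − 130m^2 + 252m − 98 = (−(3456/5005)m + 288/715)((5005/144)m^2 + (5005/24)m − 35035/144) + (0)
Last nonzero remainder: (5005/144)m^2 + (5005/24)m − 35035/144. Dividing through by 5005/144 gives the monic gcd m^2 + 6m − 7.
Cancel m^2 + 6m − 7 from numerator and denominator to get the reduced form.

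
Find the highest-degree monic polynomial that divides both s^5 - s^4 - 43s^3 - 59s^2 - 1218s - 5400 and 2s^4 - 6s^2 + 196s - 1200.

s^3 + 4s^2 + 13s + 150

Euclidean algorithm in ℚ[s]:
  s^5 - s^4 - 43s^3 - 59s^2 - 1218s - 5400 = ((1/2)s - 1/2)(2s^4 - 6s^2 + 196s - 1200) + (-40s^3 - 160s^2 - 520s - 6000)
  2s^4 - 6s^2 + 196s - 1200 = (-(1/20)s + 1/5)(-40s^3 - 160s^2 - 520s - 6000) + (0)
Last nonzero remainder: -40s^3 - 160s^2 - 520s - 6000. Dividing through by -40 gives the monic gcd s^3 + 4s^2 + 13s + 150.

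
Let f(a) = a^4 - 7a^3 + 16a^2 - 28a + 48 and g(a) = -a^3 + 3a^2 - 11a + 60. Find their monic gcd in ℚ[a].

a - 4

Euclidean algorithm in ℚ[a]:
  a^4 - 7a^3 + 16a^2 - 28a + 48 = (-a + 4)(-a^3 + 3a^2 - 11a + 60) + (-7a^2 + 76a - 192)
  -a^3 + 3a^2 - 11a + 60 = ((1/7)a + 55/49)(-7a^2 + 76a - 192) + (-(3375/49)a + 13500/49)
  -7a^2 + 76a - 192 = ((343/3375)a - 784/1125)(-(3375/49)a + 13500/49) + (0)
Last nonzero remainder: -(3375/49)a + 13500/49. Dividing through by -3375/49 gives the monic gcd a - 4.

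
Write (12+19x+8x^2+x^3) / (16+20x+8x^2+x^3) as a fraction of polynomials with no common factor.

(3+4x+x^2)/(4+4x+x^2)

By polynomial division,
  x^3+8x^2+19x+12 = (x^3+8x^2+20x+16) + (-x-4)
  x^3+8x^2+20x+16 = (-x^2-4x-4)(-x-4) + (0)
Last nonzero remainder: -x-4. Dividing through by -1 gives the monic gcd x+4.
Cancel x+4 from numerator and denominator to get the reduced form.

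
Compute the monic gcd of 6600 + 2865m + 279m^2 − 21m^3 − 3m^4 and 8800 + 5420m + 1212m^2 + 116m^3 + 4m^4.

200 + 105m + 18m^2 + m^3

Euclidean algorithm in ℚ[m]:
  −3m^4 − 21m^3 + 279m^2 + 2865m + 6600 = (−3/4)(4m^4 + 116m^3 + 1212m^2 + 5420m + 8800) + (66m^3 + 1188m^2 + 6930m + 13200)
  4m^4 + 116m^3 + 1212m^2 + 5420m + 8800 = ((2/33)m + 2/3)(66m^3 + 1188m^2 + 6930m + 13200) + (0)
Last nonzero remainder: 66m^3 + 1188m^2 + 6930m + 13200. Dividing through by 66 gives the monic gcd m^3 + 18m^2 + 105m + 200.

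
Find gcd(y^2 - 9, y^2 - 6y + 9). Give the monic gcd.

y - 3

Apply the Euclidean algorithm:
  y^2 - 9 = (y^2 - 6y + 9) + (6y - 18)
  y^2 - 6y + 9 = ((1/6)y - 1/2)(6y - 18) + (0)
Last nonzero remainder: 6y - 18. Dividing through by 6 gives the monic gcd y - 3.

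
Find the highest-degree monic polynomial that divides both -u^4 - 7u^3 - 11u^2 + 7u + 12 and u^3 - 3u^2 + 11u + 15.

Apply the Euclidean algorithm:
  -u^4 - 7u^3 - 11u^2 + 7u + 12 = (-u - 10)(u^3 - 3u^2 + 11u + 15) + (-30u^2 + 132u + 162)
  u^3 - 3u^2 + 11u + 15 = (-(1/30)u - 7/150)(-30u^2 + 132u + 162) + ((564/25)u + 564/25)
  -30u^2 + 132u + 162 = (-(125/94)u + 675/94)((564/25)u + 564/25) + (0)
Last nonzero remainder: (564/25)u + 564/25. Dividing through by 564/25 gives the monic gcd u + 1.

u + 1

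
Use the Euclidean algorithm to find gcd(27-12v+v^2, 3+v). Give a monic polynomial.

Euclidean algorithm in ℚ[v]:
  v^2-12v+27 = (v-15)(v+3) + (72)
  v+3 = ((1/72)v+1/24)(72) + (0)
The last nonzero remainder is the constant 72, so the polynomials are coprime and gcd = 1.

1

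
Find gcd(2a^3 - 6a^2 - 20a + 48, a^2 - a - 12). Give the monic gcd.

By polynomial division,
  2a^3 - 6a^2 - 20a + 48 = (2a - 4)(a^2 - a - 12) + (0)
The last nonzero remainder a^2 - a - 12 is already monic.

a^2 - a - 12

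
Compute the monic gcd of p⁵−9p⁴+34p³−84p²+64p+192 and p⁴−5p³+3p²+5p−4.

Euclidean algorithm in ℚ[p]:
  p⁵−9p⁴+34p³−84p²+64p+192 = (p−4)(p⁴−5p³+3p²+5p−4) + (11p³−77p²+88p+176)
  p⁴−5p³+3p²+5p−4 = ((1/11)p+2/11)(11p³−77p²+88p+176) + (9p²−27p−36)
  11p³−77p²+88p+176 = ((11/9)p−44/9)(9p²−27p−36) + (0)
Last nonzero remainder: 9p²−27p−36. Dividing through by 9 gives the monic gcd p²−3p−4.

p²−3p−4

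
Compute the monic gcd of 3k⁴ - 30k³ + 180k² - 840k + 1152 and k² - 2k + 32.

k² - 2k + 32

By polynomial division,
  3k⁴ - 30k³ + 180k² - 840k + 1152 = (3k² - 24k + 36)(k² - 2k + 32) + (0)
The last nonzero remainder k² - 2k + 32 is already monic.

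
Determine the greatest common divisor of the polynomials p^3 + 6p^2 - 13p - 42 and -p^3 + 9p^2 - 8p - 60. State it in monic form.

Repeated division with remainder:
  p^3 + 6p^2 - 13p - 42 = (-1)(-p^3 + 9p^2 - 8p - 60) + (15p^2 - 21p - 102)
  -p^3 + 9p^2 - 8p - 60 = (-(1/15)p + 38/75)(15p^2 - 21p - 102) + (-(104/25)p - 208/25)
  15p^2 - 21p - 102 = (-(375/104)p + 1275/104)(-(104/25)p - 208/25) + (0)
Last nonzero remainder: -(104/25)p - 208/25. Dividing through by -104/25 gives the monic gcd p + 2.

p + 2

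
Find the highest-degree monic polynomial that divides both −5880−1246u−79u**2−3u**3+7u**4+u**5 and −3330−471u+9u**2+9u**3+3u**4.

−30−u+u**2

Euclidean algorithm in ℚ[u]:
  u**5+7u**4−3u**3−79u**2−1246u−5880 = ((1/3)u+4/3)(3u**4+9u**3+9u**2−471u−3330) + (−18u**3+66u**2+492u−1440)
  3u**4+9u**3+9u**2−471u−3330 = (−(1/6)u−10/9)(−18u**3+66u**2+492u−1440) + ((493/3)u**2−(493/3)u−4930)
  −18u**3+66u**2+492u−1440 = (−(54/493)u+144/493)((493/3)u**2−(493/3)u−4930) + (0)
Last nonzero remainder: (493/3)u**2−(493/3)u−4930. Dividing through by 493/3 gives the monic gcd u**2−u−30.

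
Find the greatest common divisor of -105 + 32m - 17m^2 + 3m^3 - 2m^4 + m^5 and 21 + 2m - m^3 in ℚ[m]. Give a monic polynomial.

-21 - 2m + m^3

Euclidean algorithm in ℚ[m]:
  m^5 - 2m^4 + 3m^3 - 17m^2 + 32m - 105 = (-m^2 + 2m - 5)(-m^3 + 2m + 21) + (0)
Last nonzero remainder: -m^3 + 2m + 21. Dividing through by -1 gives the monic gcd m^3 - 2m - 21.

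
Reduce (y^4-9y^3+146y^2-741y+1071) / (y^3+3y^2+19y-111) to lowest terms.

(y^3-6y^2+128y-357)/(y^2+6y+37)

Apply the Euclidean algorithm:
  y^4-9y^3+146y^2-741y+1071 = (y-12)(y^3+3y^2+19y-111) + (163y^2-402y-261)
  y^3+3y^2+19y-111 = ((1/163)y+891/26569)(163y^2-402y-261) + ((905536/26569)y-2716608/26569)
  163y^2-402y-261 = ((4330747/905536)y+2311503/905536)((905536/26569)y-2716608/26569) + (0)
Last nonzero remainder: (905536/26569)y-2716608/26569. Dividing through by 905536/26569 gives the monic gcd y-3.
Cancel y-3 from numerator and denominator to get the reduced form.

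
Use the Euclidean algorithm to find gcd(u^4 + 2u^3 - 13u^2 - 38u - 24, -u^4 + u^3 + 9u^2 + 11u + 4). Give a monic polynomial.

u^2 - 3u - 4

Apply the Euclidean algorithm:
  u^4 + 2u^3 - 13u^2 - 38u - 24 = (-1)(-u^4 + u^3 + 9u^2 + 11u + 4) + (3u^3 - 4u^2 - 27u - 20)
  -u^4 + u^3 + 9u^2 + 11u + 4 = (-(1/3)u - 1/9)(3u^3 - 4u^2 - 27u - 20) + (-(4/9)u^2 + (4/3)u + 16/9)
  3u^3 - 4u^2 - 27u - 20 = (-(27/4)u - 45/4)(-(4/9)u^2 + (4/3)u + 16/9) + (0)
Last nonzero remainder: -(4/9)u^2 + (4/3)u + 16/9. Dividing through by -4/9 gives the monic gcd u^2 - 3u - 4.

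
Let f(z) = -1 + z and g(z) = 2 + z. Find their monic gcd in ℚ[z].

Euclidean algorithm in ℚ[z]:
  z - 1 = (z + 2) + (-3)
  z + 2 = (-(1/3)z - 2/3)(-3) + (0)
The last nonzero remainder is the constant -3, so the polynomials are coprime and gcd = 1.

1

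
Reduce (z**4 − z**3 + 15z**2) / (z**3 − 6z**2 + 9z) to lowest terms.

(z**3 − z**2 + 15z)/(z**2 − 6z + 9)

Repeated division with remainder:
  z**4 − z**3 + 15z**2 = (z + 5)(z**3 − 6z**2 + 9z) + (36z**2 − 45z)
  z**3 − 6z**2 + 9z = ((1/36)z − 19/144)(36z**2 − 45z) + ((49/16)z)
  36z**2 − 45z = ((576/49)z − 720/49)((49/16)z) + (0)
Last nonzero remainder: (49/16)z. Dividing through by 49/16 gives the monic gcd z.
Cancel z from numerator and denominator to get the reduced form.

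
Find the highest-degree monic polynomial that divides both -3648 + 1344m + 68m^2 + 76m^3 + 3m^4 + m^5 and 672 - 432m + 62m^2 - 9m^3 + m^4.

Apply the Euclidean algorithm:
  m^5 + 3m^4 + 76m^3 + 68m^2 + 1344m - 3648 = (m + 12)(m^4 - 9m^3 + 62m^2 - 432m + 672) + (122m^3 - 244m^2 + 5856m - 11712)
  m^4 - 9m^3 + 62m^2 - 432m + 672 = ((1/122)m - 7/122)(122m^3 - 244m^2 + 5856m - 11712) + (0)
Last nonzero remainder: 122m^3 - 244m^2 + 5856m - 11712. Dividing through by 122 gives the monic gcd m^3 - 2m^2 + 48m - 96.

-96 + 48m - 2m^2 + m^3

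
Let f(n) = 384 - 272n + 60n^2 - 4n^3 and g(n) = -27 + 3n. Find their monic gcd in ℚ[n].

Repeated division with remainder:
  -4n^3 + 60n^2 - 272n + 384 = (-(4/3)n^2 + 8n - 56/3)(3n - 27) + (-120)
  3n - 27 = (-(1/40)n + 9/40)(-120) + (0)
The last nonzero remainder is the constant -120, so the polynomials are coprime and gcd = 1.

1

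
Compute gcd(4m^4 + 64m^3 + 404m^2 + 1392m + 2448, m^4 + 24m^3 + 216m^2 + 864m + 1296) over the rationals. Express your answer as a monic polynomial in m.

By polynomial division,
  4m^4 + 64m^3 + 404m^2 + 1392m + 2448 = (4)(m^4 + 24m^3 + 216m^2 + 864m + 1296) + (-32m^3 - 460m^2 - 2064m - 2736)
  m^4 + 24m^3 + 216m^2 + 864m + 1296 = (-(1/32)m - 77/256)(-32m^3 - 460m^2 - 2064m - 2736) + ((841/64)m^2 + (2523/16)m + 7569/16)
  -32m^3 - 460m^2 - 2064m - 2736 = (-(2048/841)m - 4864/841)((841/64)m^2 + (2523/16)m + 7569/16) + (0)
Last nonzero remainder: (841/64)m^2 + (2523/16)m + 7569/16. Dividing through by 841/64 gives the monic gcd m^2 + 12m + 36.

m^2 + 12m + 36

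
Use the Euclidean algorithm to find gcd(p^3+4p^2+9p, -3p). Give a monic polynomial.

Repeated division with remainder:
  p^3+4p^2+9p = (-(1/3)p^2-(4/3)p-3)(-3p) + (0)
Last nonzero remainder: -3p. Dividing through by -3 gives the monic gcd p.

p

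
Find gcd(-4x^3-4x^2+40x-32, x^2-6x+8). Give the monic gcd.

x-2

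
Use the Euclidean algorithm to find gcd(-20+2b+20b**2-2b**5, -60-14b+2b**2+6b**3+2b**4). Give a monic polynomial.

-10+b+b**3

By polynomial division,
  -2b**5+20b**2+2b-20 = (-b+3)(2b**4+6b**3+2b**2-14b-60) + (-16b**3-16b+160)
  2b**4+6b**3+2b**2-14b-60 = (-(1/8)b-3/8)(-16b**3-16b+160) + (0)
Last nonzero remainder: -16b**3-16b+160. Dividing through by -16 gives the monic gcd b**3+b-10.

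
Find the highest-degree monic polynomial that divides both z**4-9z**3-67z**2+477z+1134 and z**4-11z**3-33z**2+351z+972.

Repeated division with remainder:
  z**4-9z**3-67z**2+477z+1134 = (z**4-11z**3-33z**2+351z+972) + (2z**3-34z**2+126z+162)
  z**4-11z**3-33z**2+351z+972 = ((1/2)z+3)(2z**3-34z**2+126z+162) + (6z**2-108z+486)
  2z**3-34z**2+126z+162 = ((1/3)z+1/3)(6z**2-108z+486) + (0)
Last nonzero remainder: 6z**2-108z+486. Dividing through by 6 gives the monic gcd z**2-18z+81.

z**2-18z+81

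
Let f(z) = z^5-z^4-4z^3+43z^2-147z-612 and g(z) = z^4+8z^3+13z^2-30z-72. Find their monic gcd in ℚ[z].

Euclidean algorithm in ℚ[z]:
  z^5-z^4-4z^3+43z^2-147z-612 = (z-9)(z^4+8z^3+13z^2-30z-72) + (55z^3+190z^2-345z-1260)
  z^4+8z^3+13z^2-30z-72 = ((1/55)z+10/121)(55z^3+190z^2-345z-1260) + ((432/121)z^2+(2592/121)z+3888/121)
  55z^3+190z^2-345z-1260 = ((6655/432)z-4235/108)((432/121)z^2+(2592/121)z+3888/121) + (0)
Last nonzero remainder: (432/121)z^2+(2592/121)z+3888/121. Dividing through by 432/121 gives the monic gcd z^2+6z+9.

z^2+6z+9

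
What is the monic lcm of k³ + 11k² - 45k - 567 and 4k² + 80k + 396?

Repeated division with remainder:
  k³ + 11k² - 45k - 567 = ((1/4)k - 9/4)(4k² + 80k + 396) + (36k + 324)
  4k² + 80k + 396 = ((1/9)k + 11/9)(36k + 324) + (0)
Last nonzero remainder: 36k + 324. Dividing through by 36 gives the monic gcd k + 9.
Then lcm(f, g) = f·g / gcd(f, g); expanding and making the result monic gives the answer.

k⁴ + 22k³ + 76k² - 1062k - 6237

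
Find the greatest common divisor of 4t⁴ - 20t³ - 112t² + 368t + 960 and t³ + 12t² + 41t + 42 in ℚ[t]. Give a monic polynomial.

t + 2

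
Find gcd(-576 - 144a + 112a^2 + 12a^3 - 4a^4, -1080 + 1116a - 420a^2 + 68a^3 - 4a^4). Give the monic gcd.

By polynomial division,
  -4a^4 + 12a^3 + 112a^2 - 144a - 576 = (-4a^4 + 68a^3 - 420a^2 + 1116a - 1080) + (-56a^3 + 532a^2 - 1260a + 504)
  -4a^4 + 68a^3 - 420a^2 + 1116a - 1080 = ((1/14)a - 15/28)(-56a^3 + 532a^2 - 1260a + 504) + (-45a^2 + 405a - 810)
  -56a^3 + 532a^2 - 1260a + 504 = ((56/45)a - 28/45)(-45a^2 + 405a - 810) + (0)
Last nonzero remainder: -45a^2 + 405a - 810. Dividing through by -45 gives the monic gcd a^2 - 9a + 18.

18 - 9a + a^2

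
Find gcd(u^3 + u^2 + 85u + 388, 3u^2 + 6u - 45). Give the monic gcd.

1

Apply the Euclidean algorithm:
  u^3 + u^2 + 85u + 388 = ((1/3)u - 1/3)(3u^2 + 6u - 45) + (102u + 373)
  3u^2 + 6u - 45 = ((1/34)u - 169/3468)(102u + 373) + (-93023/3468)
  102u + 373 = (-(353736/93023)u - 1293564/93023)(-93023/3468) + (0)
The last nonzero remainder is the constant -93023/3468, so the polynomials are coprime and gcd = 1.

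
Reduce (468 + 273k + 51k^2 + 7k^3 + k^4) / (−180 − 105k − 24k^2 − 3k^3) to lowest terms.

(−156 − 39k − 4k^2 − k^3)/(60 + 15k + 3k^2)

Apply the Euclidean algorithm:
  k^4 + 7k^3 + 51k^2 + 273k + 468 = (−(1/3)k + 1/3)(−3k^3 − 24k^2 − 105k − 180) + (24k^2 + 248k + 528)
  −3k^3 − 24k^2 − 105k − 180 = (−(1/8)k + 7/24)(24k^2 + 248k + 528) + (−(334/3)k − 334)
  24k^2 + 248k + 528 = (−(36/167)k − 264/167)(−(334/3)k − 334) + (0)
Last nonzero remainder: −(334/3)k − 334. Dividing through by −334/3 gives the monic gcd k + 3.
Cancel k + 3 from numerator and denominator to get the reduced form.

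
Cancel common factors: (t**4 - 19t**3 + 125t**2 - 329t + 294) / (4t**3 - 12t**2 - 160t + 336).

(t**2 - 10t + 21)/(4t + 24)

Apply the Euclidean algorithm:
  t**4 - 19t**3 + 125t**2 - 329t + 294 = ((1/4)t - 4)(4t**3 - 12t**2 - 160t + 336) + (117t**2 - 1053t + 1638)
  4t**3 - 12t**2 - 160t + 336 = ((4/117)t + 8/39)(117t**2 - 1053t + 1638) + (0)
Last nonzero remainder: 117t**2 - 1053t + 1638. Dividing through by 117 gives the monic gcd t**2 - 9t + 14.
Cancel t**2 - 9t + 14 from numerator and denominator to get the reduced form.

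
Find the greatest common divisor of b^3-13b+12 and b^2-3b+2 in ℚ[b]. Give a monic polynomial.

b-1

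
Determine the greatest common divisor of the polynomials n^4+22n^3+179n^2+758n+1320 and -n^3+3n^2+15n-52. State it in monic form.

By polynomial division,
  n^4+22n^3+179n^2+758n+1320 = (-n-25)(-n^3+3n^2+15n-52) + (269n^2+1081n+20)
  -n^3+3n^2+15n-52 = (-(1/269)n+1888/72361)(269n^2+1081n+20) + (-(950133/72361)n-3800532/72361)
  269n^2+1081n+20 = (-(19465109/950133)n-361805/950133)(-(950133/72361)n-3800532/72361) + (0)
Last nonzero remainder: -(950133/72361)n-3800532/72361. Dividing through by -950133/72361 gives the monic gcd n+4.

n+4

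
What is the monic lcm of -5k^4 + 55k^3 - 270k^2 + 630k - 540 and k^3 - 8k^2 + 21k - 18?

k^5 - 14k^4 + 87k^3 - 288k^2 + 486k - 324

By polynomial division,
  -5k^4 + 55k^3 - 270k^2 + 630k - 540 = (-5k + 15)(k^3 - 8k^2 + 21k - 18) + (-45k^2 + 225k - 270)
  k^3 - 8k^2 + 21k - 18 = (-(1/45)k + 1/15)(-45k^2 + 225k - 270) + (0)
Last nonzero remainder: -45k^2 + 225k - 270. Dividing through by -45 gives the monic gcd k^2 - 5k + 6.
Then lcm(f, g) = f·g / gcd(f, g); expanding and making the result monic gives the answer.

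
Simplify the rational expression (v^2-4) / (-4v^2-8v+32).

(-v-2)/(4v+16)

Apply the Euclidean algorithm:
  v^2-4 = (-1/4)(-4v^2-8v+32) + (-2v+4)
  -4v^2-8v+32 = (2v+8)(-2v+4) + (0)
Last nonzero remainder: -2v+4. Dividing through by -2 gives the monic gcd v-2.
Cancel v-2 from numerator and denominator to get the reduced form.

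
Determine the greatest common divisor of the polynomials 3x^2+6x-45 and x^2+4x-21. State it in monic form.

Repeated division with remainder:
  3x^2+6x-45 = (3)(x^2+4x-21) + (-6x+18)
  x^2+4x-21 = (-(1/6)x-7/6)(-6x+18) + (0)
Last nonzero remainder: -6x+18. Dividing through by -6 gives the monic gcd x-3.

x-3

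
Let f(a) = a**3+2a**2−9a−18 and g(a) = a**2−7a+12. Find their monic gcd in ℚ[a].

Euclidean algorithm in ℚ[a]:
  a**3+2a**2−9a−18 = (a+9)(a**2−7a+12) + (42a−126)
  a**2−7a+12 = ((1/42)a−2/21)(42a−126) + (0)
Last nonzero remainder: 42a−126. Dividing through by 42 gives the monic gcd a−3.

a−3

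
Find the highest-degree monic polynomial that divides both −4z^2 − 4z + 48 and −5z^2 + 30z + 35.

1

Repeated division with remainder:
  −4z^2 − 4z + 48 = (4/5)(−5z^2 + 30z + 35) + (−28z + 20)
  −5z^2 + 30z + 35 = ((5/28)z − 185/196)(−28z + 20) + (2640/49)
  −28z + 20 = (−(343/660)z + 49/132)(2640/49) + (0)
The last nonzero remainder is the constant 2640/49, so the polynomials are coprime and gcd = 1.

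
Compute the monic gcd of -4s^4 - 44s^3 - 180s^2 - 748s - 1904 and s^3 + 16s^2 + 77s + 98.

s + 7

Repeated division with remainder:
  -4s^4 - 44s^3 - 180s^2 - 748s - 1904 = (-4s + 20)(s^3 + 16s^2 + 77s + 98) + (-192s^2 - 1896s - 3864)
  s^3 + 16s^2 + 77s + 98 = (-(1/192)s - 49/1536)(-192s^2 - 1896s - 3864) + (-(231/64)s - 1617/64)
  -192s^2 - 1896s - 3864 = ((4096/77)s + 11776/77)(-(231/64)s - 1617/64) + (0)
Last nonzero remainder: -(231/64)s - 1617/64. Dividing through by -231/64 gives the monic gcd s + 7.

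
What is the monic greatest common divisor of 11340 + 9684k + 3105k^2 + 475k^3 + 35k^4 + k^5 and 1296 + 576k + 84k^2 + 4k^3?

54 + 15k + k^2

Apply the Euclidean algorithm:
  k^5 + 35k^4 + 475k^3 + 3105k^2 + 9684k + 11340 = ((1/4)k^2 + (7/2)k + 37/4)(4k^3 + 84k^2 + 576k + 1296) + (-12k^2 - 180k - 648)
  4k^3 + 84k^2 + 576k + 1296 = (-(1/3)k - 2)(-12k^2 - 180k - 648) + (0)
Last nonzero remainder: -12k^2 - 180k - 648. Dividing through by -12 gives the monic gcd k^2 + 15k + 54.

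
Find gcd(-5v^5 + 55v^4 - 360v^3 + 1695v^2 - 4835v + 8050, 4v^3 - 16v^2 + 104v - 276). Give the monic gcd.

v^2 - v + 23

Apply the Euclidean algorithm:
  -5v^5 + 55v^4 - 360v^3 + 1695v^2 - 4835v + 8050 = (-(5/4)v^2 + (35/4)v - 45/2)(4v^3 - 16v^2 + 104v - 276) + (80v^2 - 80v + 1840)
  4v^3 - 16v^2 + 104v - 276 = ((1/20)v - 3/20)(80v^2 - 80v + 1840) + (0)
Last nonzero remainder: 80v^2 - 80v + 1840. Dividing through by 80 gives the monic gcd v^2 - v + 23.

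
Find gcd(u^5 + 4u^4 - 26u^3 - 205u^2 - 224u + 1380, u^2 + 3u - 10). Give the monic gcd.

u^2 + 3u - 10

Apply the Euclidean algorithm:
  u^5 + 4u^4 - 26u^3 - 205u^2 - 224u + 1380 = (u^3 + u^2 - 19u - 138)(u^2 + 3u - 10) + (0)
The last nonzero remainder u^2 + 3u - 10 is already monic.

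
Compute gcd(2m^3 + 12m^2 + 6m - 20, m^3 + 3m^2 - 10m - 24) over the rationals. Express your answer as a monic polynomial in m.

m + 2

Repeated division with remainder:
  2m^3 + 12m^2 + 6m - 20 = (2)(m^3 + 3m^2 - 10m - 24) + (6m^2 + 26m + 28)
  m^3 + 3m^2 - 10m - 24 = ((1/6)m - 2/9)(6m^2 + 26m + 28) + (-(80/9)m - 160/9)
  6m^2 + 26m + 28 = (-(27/40)m - 63/40)(-(80/9)m - 160/9) + (0)
Last nonzero remainder: -(80/9)m - 160/9. Dividing through by -80/9 gives the monic gcd m + 2.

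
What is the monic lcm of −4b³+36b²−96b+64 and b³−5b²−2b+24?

b⁵−10b⁴+27b³+14b²−128b+96

By polynomial division,
  −4b³+36b²−96b+64 = (−4)(b³−5b²−2b+24) + (16b²−104b+160)
  b³−5b²−2b+24 = ((1/16)b+3/32)(16b²−104b+160) + (−(9/4)b+9)
  16b²−104b+160 = (−(64/9)b+160/9)(−(9/4)b+9) + (0)
Last nonzero remainder: −(9/4)b+9. Dividing through by −9/4 gives the monic gcd b−4.
Then lcm(f, g) = f·g / gcd(f, g); expanding and making the result monic gives the answer.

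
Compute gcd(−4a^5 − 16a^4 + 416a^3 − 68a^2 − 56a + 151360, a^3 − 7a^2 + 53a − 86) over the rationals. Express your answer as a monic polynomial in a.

a^2 − 5a + 43

Apply the Euclidean algorithm:
  −4a^5 − 16a^4 + 416a^3 − 68a^2 − 56a + 151360 = (−4a^2 − 44a + 320)(a^3 − 7a^2 + 53a − 86) + (4160a^2 − 20800a + 178880)
  a^3 − 7a^2 + 53a − 86 = ((1/4160)a − 1/2080)(4160a^2 − 20800a + 178880) + (0)
Last nonzero remainder: 4160a^2 − 20800a + 178880. Dividing through by 4160 gives the monic gcd a^2 − 5a + 43.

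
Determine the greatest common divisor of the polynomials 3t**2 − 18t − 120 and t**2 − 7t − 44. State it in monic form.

By polynomial division,
  3t**2 − 18t − 120 = (3)(t**2 − 7t − 44) + (3t + 12)
  t**2 − 7t − 44 = ((1/3)t − 11/3)(3t + 12) + (0)
Last nonzero remainder: 3t + 12. Dividing through by 3 gives the monic gcd t + 4.

t + 4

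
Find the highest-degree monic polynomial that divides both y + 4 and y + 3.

Apply the Euclidean algorithm:
  y + 4 = (y + 3) + (1)
  y + 3 = (y + 3)(1) + (0)
The last nonzero remainder is the constant 1, so the polynomials are coprime and gcd = 1.

1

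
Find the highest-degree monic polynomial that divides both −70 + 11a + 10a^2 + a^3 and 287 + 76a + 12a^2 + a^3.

Apply the Euclidean algorithm:
  a^3 + 10a^2 + 11a − 70 = (a^3 + 12a^2 + 76a + 287) + (−2a^2 − 65a − 357)
  a^3 + 12a^2 + 76a + 287 = (−(1/2)a + 41/4)(−2a^2 − 65a − 357) + ((2255/4)a + 15785/4)
  −2a^2 − 65a − 357 = (−(8/2255)a − 204/2255)((2255/4)a + 15785/4) + (0)
Last nonzero remainder: (2255/4)a + 15785/4. Dividing through by 2255/4 gives the monic gcd a + 7.

7 + a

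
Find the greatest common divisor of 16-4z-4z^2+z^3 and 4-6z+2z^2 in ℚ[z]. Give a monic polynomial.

Euclidean algorithm in ℚ[z]:
  z^3-4z^2-4z+16 = ((1/2)z-1/2)(2z^2-6z+4) + (-9z+18)
  2z^2-6z+4 = (-(2/9)z+2/9)(-9z+18) + (0)
Last nonzero remainder: -9z+18. Dividing through by -9 gives the monic gcd z-2.

-2+z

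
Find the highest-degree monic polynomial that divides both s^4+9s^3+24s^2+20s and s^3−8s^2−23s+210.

s+5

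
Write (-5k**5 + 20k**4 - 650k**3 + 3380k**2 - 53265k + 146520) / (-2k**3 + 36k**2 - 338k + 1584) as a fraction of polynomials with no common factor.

(5k**3 + 25k**2 + 435k - 1665)/(2k - 18)

Apply the Euclidean algorithm:
  -5k**5 + 20k**4 - 650k**3 + 3380k**2 - 53265k + 146520 = ((5/2)k**2 + 35k + 1065/2)(-2k**3 + 36k**2 - 338k + 1584) + (-7920k**2 + 71280k - 696960)
  -2k**3 + 36k**2 - 338k + 1584 = ((1/3960)k - 1/440)(-7920k**2 + 71280k - 696960) + (0)
Last nonzero remainder: -7920k**2 + 71280k - 696960. Dividing through by -7920 gives the monic gcd k**2 - 9k + 88.
Cancel k**2 - 9k + 88 from numerator and denominator to get the reduced form.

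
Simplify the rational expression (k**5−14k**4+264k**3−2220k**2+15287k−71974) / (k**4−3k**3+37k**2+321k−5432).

(k**2−3k+106)/(k+8)

By polynomial division,
  k**5−14k**4+264k**3−2220k**2+15287k−71974 = (k−11)(k**4−3k**3+37k**2+321k−5432) + (194k**3−2134k**2+24250k−131726)
  k**4−3k**3+37k**2+321k−5432 = ((1/194)k+4/97)(194k**3−2134k**2+24250k−131726) + (0)
Last nonzero remainder: 194k**3−2134k**2+24250k−131726. Dividing through by 194 gives the monic gcd k**3−11k**2+125k−679.
Cancel k**3−11k**2+125k−679 from numerator and denominator to get the reduced form.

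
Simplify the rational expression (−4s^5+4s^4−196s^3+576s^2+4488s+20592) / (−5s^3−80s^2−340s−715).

(4s^3−24s^2+264s−1584)/(5s+55)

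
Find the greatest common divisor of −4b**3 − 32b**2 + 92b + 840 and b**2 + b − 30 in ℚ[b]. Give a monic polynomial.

b**2 + b − 30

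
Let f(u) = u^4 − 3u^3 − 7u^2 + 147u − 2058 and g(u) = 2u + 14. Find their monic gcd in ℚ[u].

u + 7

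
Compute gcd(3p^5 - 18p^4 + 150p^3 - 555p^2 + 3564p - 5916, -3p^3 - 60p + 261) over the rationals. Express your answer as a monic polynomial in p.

p^2 + 3p + 29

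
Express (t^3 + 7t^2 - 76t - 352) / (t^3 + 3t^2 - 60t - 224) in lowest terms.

Repeated division with remainder:
  t^3 + 7t^2 - 76t - 352 = (t^3 + 3t^2 - 60t - 224) + (4t^2 - 16t - 128)
  t^3 + 3t^2 - 60t - 224 = ((1/4)t + 7/4)(4t^2 - 16t - 128) + (0)
Last nonzero remainder: 4t^2 - 16t - 128. Dividing through by 4 gives the monic gcd t^2 - 4t - 32.
Cancel t^2 - 4t - 32 from numerator and denominator to get the reduced form.

(t + 11)/(t + 7)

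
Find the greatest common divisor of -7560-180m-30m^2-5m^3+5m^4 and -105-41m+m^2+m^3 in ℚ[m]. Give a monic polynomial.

Euclidean algorithm in ℚ[m]:
  5m^4-5m^3-30m^2-180m-7560 = (5m-10)(m^3+m^2-41m-105) + (185m^2-65m-8610)
  m^3+m^2-41m-105 = ((1/185)m+10/1369)(185m^2-65m-8610) + ((8235/1369)m-57645/1369)
  185m^2-65m-8610 = ((50653/1647)m+112258/549)((8235/1369)m-57645/1369) + (0)
Last nonzero remainder: (8235/1369)m-57645/1369. Dividing through by 8235/1369 gives the monic gcd m-7.

-7+m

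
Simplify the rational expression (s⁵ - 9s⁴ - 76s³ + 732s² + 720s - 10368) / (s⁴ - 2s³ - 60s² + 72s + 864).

Apply the Euclidean algorithm:
  s⁵ - 9s⁴ - 76s³ + 732s² + 720s - 10368 = (s - 7)(s⁴ - 2s³ - 60s² + 72s + 864) + (-30s³ + 240s² + 360s - 4320)
  s⁴ - 2s³ - 60s² + 72s + 864 = (-(1/30)s - 1/5)(-30s³ + 240s² + 360s - 4320) + (0)
Last nonzero remainder: -30s³ + 240s² + 360s - 4320. Dividing through by -30 gives the monic gcd s³ - 8s² - 12s + 144.
Cancel s³ - 8s² - 12s + 144 from numerator and denominator to get the reduced form.

(s² - s - 72)/(s + 6)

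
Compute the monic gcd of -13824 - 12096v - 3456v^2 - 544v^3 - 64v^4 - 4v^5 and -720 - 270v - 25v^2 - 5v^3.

48 + 2v + v^2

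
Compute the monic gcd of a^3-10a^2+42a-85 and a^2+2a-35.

Repeated division with remainder:
  a^3-10a^2+42a-85 = (a-12)(a^2+2a-35) + (101a-505)
  a^2+2a-35 = ((1/101)a+7/101)(101a-505) + (0)
Last nonzero remainder: 101a-505. Dividing through by 101 gives the monic gcd a-5.

a-5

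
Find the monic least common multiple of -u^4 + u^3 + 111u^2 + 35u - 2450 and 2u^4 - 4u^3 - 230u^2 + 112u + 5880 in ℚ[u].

u^5 - 7u^4 - 105u^3 + 631u^2 + 2660u - 14700

Apply the Euclidean algorithm:
  -u^4 + u^3 + 111u^2 + 35u - 2450 = (-1/2)(2u^4 - 4u^3 - 230u^2 + 112u + 5880) + (-u^3 - 4u^2 + 91u + 490)
  2u^4 - 4u^3 - 230u^2 + 112u + 5880 = (-2u + 12)(-u^3 - 4u^2 + 91u + 490) + (0)
Last nonzero remainder: -u^3 - 4u^2 + 91u + 490. Dividing through by -1 gives the monic gcd u^3 + 4u^2 - 91u - 490.
Then lcm(f, g) = f·g / gcd(f, g); expanding and making the result monic gives the answer.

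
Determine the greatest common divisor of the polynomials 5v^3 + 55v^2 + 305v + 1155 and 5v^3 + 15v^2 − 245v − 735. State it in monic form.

Repeated division with remainder:
  5v^3 + 55v^2 + 305v + 1155 = (5v^3 + 15v^2 − 245v − 735) + (40v^2 + 550v + 1890)
  5v^3 + 15v^2 − 245v − 735 = ((1/8)v − 43/32)(40v^2 + 550v + 1890) + ((4125/16)v + 28875/16)
  40v^2 + 550v + 1890 = ((128/825)v + 288/275)((4125/16)v + 28875/16) + (0)
Last nonzero remainder: (4125/16)v + 28875/16. Dividing through by 4125/16 gives the monic gcd v + 7.

v + 7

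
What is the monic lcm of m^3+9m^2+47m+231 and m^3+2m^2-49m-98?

Apply the Euclidean algorithm:
  m^3+9m^2+47m+231 = (m^3+2m^2-49m-98) + (7m^2+96m+329)
  m^3+2m^2-49m-98 = ((1/7)m-82/49)(7m^2+96m+329) + ((3168/49)m+3168/7)
  7m^2+96m+329 = ((343/3168)m+2303/3168)((3168/49)m+3168/7) + (0)
Last nonzero remainder: (3168/49)m+3168/7. Dividing through by 3168/49 gives the monic gcd m+7.
Then lcm(f, g) = f·g / gcd(f, g); expanding and making the result monic gives the answer.

m^5+4m^4-12m^3-130m^2-1813m-3234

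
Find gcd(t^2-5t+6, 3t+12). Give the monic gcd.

1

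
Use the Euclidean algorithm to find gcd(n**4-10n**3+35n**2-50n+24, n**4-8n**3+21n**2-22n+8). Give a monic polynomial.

Euclidean algorithm in ℚ[n]:
  n**4-10n**3+35n**2-50n+24 = (n**4-8n**3+21n**2-22n+8) + (-2n**3+14n**2-28n+16)
  n**4-8n**3+21n**2-22n+8 = (-(1/2)n+1/2)(-2n**3+14n**2-28n+16) + (0)
Last nonzero remainder: -2n**3+14n**2-28n+16. Dividing through by -2 gives the monic gcd n**3-7n**2+14n-8.

n**3-7n**2+14n-8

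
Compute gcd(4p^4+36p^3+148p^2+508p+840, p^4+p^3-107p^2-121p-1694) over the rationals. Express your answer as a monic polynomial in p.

By polynomial division,
  4p^4+36p^3+148p^2+508p+840 = (4)(p^4+p^3-107p^2-121p-1694) + (32p^3+576p^2+992p+7616)
  p^4+p^3-107p^2-121p-1694 = ((1/32)p-17/32)(32p^3+576p^2+992p+7616) + (168p^2+168p+2352)
  32p^3+576p^2+992p+7616 = ((4/21)p+68/21)(168p^2+168p+2352) + (0)
Last nonzero remainder: 168p^2+168p+2352. Dividing through by 168 gives the monic gcd p^2+p+14.

p^2+p+14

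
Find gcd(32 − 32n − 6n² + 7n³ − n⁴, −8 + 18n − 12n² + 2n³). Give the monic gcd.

Repeated division with remainder:
  −n⁴ + 7n³ − 6n² − 32n + 32 = (−(1/2)n + 1/2)(2n³ − 12n² + 18n − 8) + (9n² − 45n + 36)
  2n³ − 12n² + 18n − 8 = ((2/9)n − 2/9)(9n² − 45n + 36) + (0)
Last nonzero remainder: 9n² − 45n + 36. Dividing through by 9 gives the monic gcd n² − 5n + 4.

4 − 5n + n²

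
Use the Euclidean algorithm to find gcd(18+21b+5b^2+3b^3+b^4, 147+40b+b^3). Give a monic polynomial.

3+b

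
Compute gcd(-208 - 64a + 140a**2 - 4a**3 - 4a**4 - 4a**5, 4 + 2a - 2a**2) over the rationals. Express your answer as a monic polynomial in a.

By polynomial division,
  -4a**5 - 4a**4 - 4a**3 + 140a**2 - 64a - 208 = (2a**3 + 4a**2 + 10a - 52)(-2a**2 + 2a + 4) + (0)
Last nonzero remainder: -2a**2 + 2a + 4. Dividing through by -2 gives the monic gcd a**2 - a - 2.

-2 - a + a**2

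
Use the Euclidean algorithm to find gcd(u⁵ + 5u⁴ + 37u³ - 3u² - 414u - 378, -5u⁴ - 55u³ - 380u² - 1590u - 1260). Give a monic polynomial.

u³ + 5u² + 46u + 42

Apply the Euclidean algorithm:
  u⁵ + 5u⁴ + 37u³ - 3u² - 414u - 378 = (-(1/5)u + 6/5)(-5u⁴ - 55u³ - 380u² - 1590u - 1260) + (27u³ + 135u² + 1242u + 1134)
  -5u⁴ - 55u³ - 380u² - 1590u - 1260 = (-(5/27)u - 10/9)(27u³ + 135u² + 1242u + 1134) + (0)
Last nonzero remainder: 27u³ + 135u² + 1242u + 1134. Dividing through by 27 gives the monic gcd u³ + 5u² + 46u + 42.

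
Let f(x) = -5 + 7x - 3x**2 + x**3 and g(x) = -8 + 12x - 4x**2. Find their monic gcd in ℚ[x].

Repeated division with remainder:
  x**3 - 3x**2 + 7x - 5 = (-(1/4)x)(-4x**2 + 12x - 8) + (5x - 5)
  -4x**2 + 12x - 8 = (-(4/5)x + 8/5)(5x - 5) + (0)
Last nonzero remainder: 5x - 5. Dividing through by 5 gives the monic gcd x - 1.

-1 + x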